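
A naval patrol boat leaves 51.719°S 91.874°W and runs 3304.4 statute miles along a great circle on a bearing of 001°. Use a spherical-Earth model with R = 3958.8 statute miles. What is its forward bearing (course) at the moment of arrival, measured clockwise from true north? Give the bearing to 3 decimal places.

Central angle δ = d/R = 0.834697 rad.
With φ₁ = -51.719° = -0.902667 rad and θ = 1° = 0.017453 rad:
Applying the spherical law of cosines for sides, sin φ₂ = sin φ₁ cos δ + cos φ₁ sin δ cos θ = -0.067987, so φ₂ = -3.898°.
Then Δλ = atan2(0.008013, 0.618033) = 0.012964 rad, from sin θ sin δ cos φ₁ over cos δ − sin φ₁ sin φ₂.
λ₂ = -91.874° + 0.743° = -91.131°.
The forward bearing on arrival equals the back-azimuth from the destination plus 180°.
Back-azimuth from P₂ (-3.898°, -91.131°) to P₁ (-51.719°, -91.874°), with Δλ' = λ₁ − λ₂ = -0.743°: atan2( sin Δλ' cos φ₁ , cos φ₂ sin φ₁ − sin φ₂ cos φ₁ cos Δλ' ) = 180.621°.
Final bearing = (180.621° + 180°) mod 360° = 0.621°.

final bearing 0.621°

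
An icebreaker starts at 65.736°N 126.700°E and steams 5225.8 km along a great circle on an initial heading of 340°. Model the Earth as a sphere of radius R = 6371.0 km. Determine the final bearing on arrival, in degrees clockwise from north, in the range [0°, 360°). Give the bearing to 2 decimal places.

final bearing 199.21°

Angular distance δ = d/R = 5225.8 / 6371 = 0.820248 rad.
Converting: φ₁ = 1.147310 rad, θ = 5.934119 rad.
Destination latitude: φ₂ = arcsin( sin φ₁ cos δ + cos φ₁ sin δ cos θ ) = arcsin(0.904193) = 64.715°.
Δλ = atan2( sin θ sin δ cos φ₁ , cos δ − sin φ₁ sin φ₂ ) = atan2(-0.102787, -0.142279) = -2.515970 rad = -144.154°.
λ₂ = λ₁ + Δλ = -17.454°.
The forward bearing on arrival equals the back-azimuth from the destination plus 180°.
Back-azimuth from P₂ (64.71°, -17.45°) to P₁ (65.74°, 126.70°), with Δλ' = λ₁ − λ₂ = 144.15°: atan2( sin Δλ' cos φ₁ , cos φ₂ sin φ₁ − sin φ₂ cos φ₁ cos Δλ' ) = 19.21°.
Final bearing = (19.21° + 180°) mod 360° = 199.21°.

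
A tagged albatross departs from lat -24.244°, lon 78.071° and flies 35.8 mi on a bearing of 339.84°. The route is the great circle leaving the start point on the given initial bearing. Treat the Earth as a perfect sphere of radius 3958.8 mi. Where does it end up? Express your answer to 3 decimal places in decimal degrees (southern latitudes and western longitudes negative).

The arc subtends δ = 35.8/3958.8 = 0.009043 rad at the centre.
Converting: φ₁ = -0.423138 rad, θ = 5.931327 rad.
Applying the spherical law of cosines for sides, sin φ₂ = sin φ₁ cos δ + cos φ₁ sin δ cos θ = -0.402866, so φ₂ = -23.757°.
Δλ = atan2( sin θ sin δ cos φ₁ , cos δ − sin φ₁ sin φ₂ ) = atan2(-0.002842, 0.834533) = -0.003405 rad = -0.195°.
λ₂ = λ₁ + Δλ = 77.876°.

latitude -23.757°, longitude 77.876°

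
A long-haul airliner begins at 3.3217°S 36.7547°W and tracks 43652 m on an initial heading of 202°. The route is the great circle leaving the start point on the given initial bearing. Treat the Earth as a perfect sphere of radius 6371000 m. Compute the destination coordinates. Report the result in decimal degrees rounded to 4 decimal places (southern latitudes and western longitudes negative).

latitude -3.6857°, longitude -36.9021°

Angular distance δ = d/R = 43652 / 6371000 = 0.006852 rad.
Converting: φ₁ = -0.057975 rad, θ = 3.525565 rad.
Destination latitude: φ₂ = arcsin( sin φ₁ cos δ + cos φ₁ sin δ cos θ ) = arcsin(-0.064283) = -3.6857°.
Δλ = atan2( sin θ sin δ cos φ₁ , cos δ − sin φ₁ sin φ₂ ) = atan2(-0.002562, 0.996252) = -0.002572 rad = -0.1474°.
λ₂ = λ₁ + Δλ = -36.9021°.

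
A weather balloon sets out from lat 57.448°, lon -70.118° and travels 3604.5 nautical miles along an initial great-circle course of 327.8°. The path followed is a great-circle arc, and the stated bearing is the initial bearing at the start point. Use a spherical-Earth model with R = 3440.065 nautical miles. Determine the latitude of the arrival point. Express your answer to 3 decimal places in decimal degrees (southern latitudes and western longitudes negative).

latitude 54.632°

δ = 3604.5/3440.065 = 1.047800 rad (60.0345°).
With φ₁ = 57.448° = 1.002657 rad and θ = 327.8° = 5.721189 rad:
sin φ₂ = sin φ₁ cos δ + cos φ₁ sin δ cos θ = (0.842903)(0.499478) + (0.538065)(0.866326)(0.846193) = 0.815456
φ₂ = asin(0.815456) = 0.953517 rad = 54.632°.
Δλ = atan2( sin θ sin δ cos φ₁ , cos δ − sin φ₁ sin φ₂ ) = atan2(-0.248395, -0.187873) = -2.218347 rad = -127.102°.
λ₂ = -70.118° + -127.102° = -197.220°, normalized to (−180°, 180°] → 162.780°.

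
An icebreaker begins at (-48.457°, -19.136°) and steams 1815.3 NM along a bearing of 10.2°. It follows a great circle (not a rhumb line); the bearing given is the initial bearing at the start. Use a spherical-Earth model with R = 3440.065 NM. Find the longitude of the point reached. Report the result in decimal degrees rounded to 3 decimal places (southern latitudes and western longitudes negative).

longitude -13.739°

δ = 1815.3/3440.065 = 0.527694 rad (30.2346°).
Converting: φ₁ = -0.845734 rad, θ = 0.178024 rad.
Destination latitude: φ₂ = arcsin( sin φ₁ cos δ + cos φ₁ sin δ cos θ ) = arcsin(-0.317984) = -18.541°.
Δλ = atan2( sin θ sin δ cos φ₁ , cos δ − sin φ₁ sin φ₂ ) = atan2(0.059136, 0.625973) = 0.094190 rad = 5.397°.
λ₂ = -19.136° + 5.397° = -13.739°.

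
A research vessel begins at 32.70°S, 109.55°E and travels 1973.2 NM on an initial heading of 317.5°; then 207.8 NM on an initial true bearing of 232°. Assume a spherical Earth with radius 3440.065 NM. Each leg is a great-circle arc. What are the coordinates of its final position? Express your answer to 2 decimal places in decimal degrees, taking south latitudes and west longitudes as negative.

latitude -8.85°, longitude 85.13°

Apply the spherical direct solution leg by leg, carrying full precision between legs.
Leg 1: from (-32.70°, 109.55°), δ = 1973.2/3440.065 = 0.573594 rad, θ = 317.5° → φ = -6.72°, λ = 87.89°.
Leg 2: from (-6.72°, 87.89°), δ = 207.8/3440.065 = 0.060406 rad, θ = 232° → φ = -8.85°, λ = 85.13°.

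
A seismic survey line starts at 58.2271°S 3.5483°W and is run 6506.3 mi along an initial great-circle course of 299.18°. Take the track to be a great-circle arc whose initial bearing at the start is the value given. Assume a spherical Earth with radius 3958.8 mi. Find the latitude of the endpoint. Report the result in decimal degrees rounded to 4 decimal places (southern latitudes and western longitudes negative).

The arc subtends δ = 6506.3/3958.8 = 1.643503 rad at the centre.
Start latitude φ₁ = -1.016255 rad; initial bearing θ = 5.221676 rad.
sin φ₂ = sin φ₁ cos δ + cos φ₁ sin δ cos θ = (-0.850142)(-0.072643) + (0.526554)(0.997358)(0.487555) = 0.317802
φ₂ = asin(0.317802) = 0.323411 rad = 18.5301°.
Then Δλ = atan2(-0.458515, 0.197534) = -1.164013 rad, from sin θ sin δ cos φ₁ over cos δ − sin φ₁ sin φ₂.
λ₂ = λ₁ + Δλ = -70.2413°.

latitude 18.5301°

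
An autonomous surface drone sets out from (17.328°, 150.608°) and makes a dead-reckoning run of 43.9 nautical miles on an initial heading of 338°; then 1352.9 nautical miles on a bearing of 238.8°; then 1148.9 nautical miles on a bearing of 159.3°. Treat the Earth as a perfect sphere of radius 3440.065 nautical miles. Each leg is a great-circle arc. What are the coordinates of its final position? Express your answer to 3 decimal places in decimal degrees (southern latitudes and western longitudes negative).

Apply the spherical direct solution leg by leg, carrying full precision between legs.
Leg 1: from (17.328°, 150.608°), δ = 43.9/3440.065 = 0.012761 rad, θ = 338° → φ = 18.006°, λ = 150.320°.
Leg 2: from (18.006°, 150.320°), δ = 1352.9/3440.065 = 0.393277 rad, θ = 238.8° → φ = 5.550°, λ = 131.092°.
Leg 3: from (5.550°, 131.092°), δ = 1148.9/3440.065 = 0.333976 rad, θ = 159.3° → φ = -12.347°, λ = 137.904°.

latitude -12.347°, longitude 137.904°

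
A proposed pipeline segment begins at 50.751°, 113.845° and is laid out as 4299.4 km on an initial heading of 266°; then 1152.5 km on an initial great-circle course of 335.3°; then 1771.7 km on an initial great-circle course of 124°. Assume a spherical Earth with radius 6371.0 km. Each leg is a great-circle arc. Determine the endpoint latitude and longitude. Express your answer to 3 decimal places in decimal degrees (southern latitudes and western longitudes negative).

latitude 34.386°, longitude 74.058°

Apply the spherical direct solution leg by leg, carrying full precision between legs.
Leg 1: from (50.751°, 113.845°), δ = 4299.4/6371 = 0.674839 rad, θ = 266° → φ = 35.246°, λ = 64.103°.
Leg 2: from (35.246°, 64.103°), δ = 1152.5/6371 = 0.180898 rad, θ = 335.3° → φ = 44.520°, λ = 58.050°.
Leg 3: from (44.520°, 58.050°), δ = 1771.7/6371 = 0.278088 rad, θ = 124° → φ = 34.386°, λ = 74.058°.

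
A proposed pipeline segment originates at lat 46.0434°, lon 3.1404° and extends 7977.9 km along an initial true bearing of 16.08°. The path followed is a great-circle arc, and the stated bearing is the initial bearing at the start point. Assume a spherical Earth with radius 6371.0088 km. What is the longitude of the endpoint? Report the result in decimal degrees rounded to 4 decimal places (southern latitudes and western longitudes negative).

Central angle δ = d/R = 1.252219 rad.
With φ₁ = 46.0434° = 0.803609 rad and θ = 16.08° = 0.280649 rad:
sin φ₂ = sin φ₁ cos δ + cos φ₁ sin δ cos θ = (0.719866)(0.313216) + (0.694113)(0.949682)(0.960876) = 0.858870
φ₂ = asin(0.858870) = 1.033059 rad = 59.1899°.
Δλ = atan2( sin θ sin δ cos φ₁ , cos δ − sin φ₁ sin φ₂ ) = atan2(0.182581, -0.305056) = 2.602264 rad = 149.0987°.
λ₂ = λ₁ + Δλ = 152.2391°.

longitude 152.2391°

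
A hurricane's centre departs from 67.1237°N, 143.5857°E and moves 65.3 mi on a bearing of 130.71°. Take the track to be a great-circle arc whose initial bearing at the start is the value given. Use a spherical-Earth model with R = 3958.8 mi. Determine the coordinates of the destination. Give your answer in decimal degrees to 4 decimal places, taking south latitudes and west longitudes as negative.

latitude 66.4970°, longitude 145.3823°

Angular distance δ = d/R = 65.3 / 3958.8 = 0.016495 rad.
With φ₁ = 67.1237° = 1.171530 rad and θ = 130.71° = 2.281320 rad:
sin φ₂ = sin φ₁ cos δ + cos φ₁ sin δ cos θ = (0.921346)(0.999864) + (0.388743)(0.016494)(-0.652231) = 0.917039
φ₂ = asin(0.917039) = 1.160591 rad = 66.4970°.
For the longitude increment, Δλ = atan2( sin θ sin δ cos φ₁, cos δ − sin φ₁ sin φ₂ ) = atan2(0.004860, 0.154954) = 1.7966°.
λ₂ = 143.5857° + 1.7966° = 145.3823°.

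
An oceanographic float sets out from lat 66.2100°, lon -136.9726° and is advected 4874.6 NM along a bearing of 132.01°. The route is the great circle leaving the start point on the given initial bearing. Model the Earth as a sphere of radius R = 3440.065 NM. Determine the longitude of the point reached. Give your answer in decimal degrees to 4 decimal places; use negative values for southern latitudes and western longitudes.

Angular distance δ = d/R = 4874.6 / 3440.065 = 1.417008 rad.
Start latitude φ₁ = 1.155582 rad; initial bearing θ = 2.304009 rad.
Destination latitude: φ₂ = arcsin( sin φ₁ cos δ + cos φ₁ sin δ cos θ ) = arcsin(-0.126617) = -7.2741°.
Then Δλ = atan2(0.296189, 0.269041) = 0.833392 rad, from sin θ sin δ cos φ₁ over cos δ − sin φ₁ sin φ₂.
λ₂ = λ₁ + Δλ = -89.2228°.

longitude -89.2228°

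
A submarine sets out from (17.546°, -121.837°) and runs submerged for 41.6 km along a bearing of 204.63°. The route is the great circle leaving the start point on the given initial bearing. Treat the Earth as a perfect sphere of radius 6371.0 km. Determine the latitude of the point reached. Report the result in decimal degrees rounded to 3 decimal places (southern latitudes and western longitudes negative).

δ = 41.6/6371 = 0.006530 rad (0.3741°).
With φ₁ = 17.546° = 0.306235 rad and θ = 204.63° = 3.571467 rad:
Applying the spherical law of cosines for sides, sin φ₂ = sin φ₁ cos δ + cos φ₁ sin δ cos θ = 0.295806, so φ₂ = 17.206°.
Δλ = atan2( sin θ sin δ cos φ₁ , cos δ − sin φ₁ sin φ₂ ) = atan2(-0.002595, 0.910802) = -0.002849 rad = -0.163°.
λ₂ = λ₁ + Δλ = -122.000°.

latitude 17.206°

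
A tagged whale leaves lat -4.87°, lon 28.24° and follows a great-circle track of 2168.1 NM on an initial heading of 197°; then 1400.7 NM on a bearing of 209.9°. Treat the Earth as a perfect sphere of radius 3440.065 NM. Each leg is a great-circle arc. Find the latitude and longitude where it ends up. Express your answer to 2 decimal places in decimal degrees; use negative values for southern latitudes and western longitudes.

latitude -57.69°, longitude -6.26°

Apply the spherical direct solution leg by leg, carrying full precision between legs.
Leg 1: from (-4.87°, 28.24°), δ = 2168.1/3440.065 = 0.630250 rad, θ = 197° → φ = -39.06°, λ = 15.42°.
Leg 2: from (-39.06°, 15.42°), δ = 1400.7/3440.065 = 0.407173 rad, θ = 209.9° → φ = -57.69°, λ = -6.26°.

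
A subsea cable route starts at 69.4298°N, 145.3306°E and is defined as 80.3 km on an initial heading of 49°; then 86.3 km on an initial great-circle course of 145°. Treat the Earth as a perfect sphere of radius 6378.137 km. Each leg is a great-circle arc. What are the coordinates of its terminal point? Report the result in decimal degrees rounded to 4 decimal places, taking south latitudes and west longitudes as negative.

Apply the spherical direct solution leg by leg, carrying full precision between legs.
Leg 1: from (69.4298°, 145.3306°), δ = 80.3/6378.137 = 0.012590 rad, θ = 49° → φ = 69.8960°, λ = 146.9146°.
Leg 2: from (69.8960°, 146.9146°), δ = 86.3/6378.137 = 0.013531 rad, θ = 145° → φ = 69.2564°, λ = 148.1701°.

latitude 69.2564°, longitude 148.1701°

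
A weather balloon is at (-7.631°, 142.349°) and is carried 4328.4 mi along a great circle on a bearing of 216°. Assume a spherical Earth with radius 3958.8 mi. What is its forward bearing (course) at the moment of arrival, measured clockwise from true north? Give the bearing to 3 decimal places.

final bearing 246.732°

Angular distance δ = d/R = 4328.4 / 3958.8 = 1.093362 rad.
Start latitude φ₁ = -0.133186 rad; initial bearing θ = 3.769911 rad.
Destination latitude: φ₂ = arcsin( sin φ₁ cos δ + cos φ₁ sin δ cos θ ) = arcsin(-0.773205) = -50.643°.
Δλ = atan2( sin θ sin δ cos φ₁ , cos δ − sin φ₁ sin φ₂ ) = atan2(-0.517434, 0.356826) = -0.967079 rad = -55.410°.
λ₂ = λ₁ + Δλ = 86.939°.
The forward bearing on arrival equals the back-azimuth from the destination plus 180°.
Back-azimuth from P₂ (-50.643°, 86.939°) to P₁ (-7.631°, 142.349°), with Δλ' = λ₁ − λ₂ = 55.410°: atan2( sin Δλ' cos φ₁ , cos φ₂ sin φ₁ − sin φ₂ cos φ₁ cos Δλ' ) = 66.732°.
Final bearing = (66.732° + 180°) mod 360° = 246.732°.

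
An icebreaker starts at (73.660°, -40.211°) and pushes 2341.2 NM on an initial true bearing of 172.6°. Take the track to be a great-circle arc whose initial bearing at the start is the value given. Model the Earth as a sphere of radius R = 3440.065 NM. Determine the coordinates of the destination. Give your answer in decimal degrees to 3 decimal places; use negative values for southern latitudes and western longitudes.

Central angle δ = d/R = 0.680569 rad.
Start latitude φ₁ = 1.285610 rad; initial bearing θ = 3.012438 rad.
Destination latitude: φ₂ = arcsin( sin φ₁ cos δ + cos φ₁ sin δ cos θ ) = arcsin(0.570270) = 34.769°.
Δλ = atan2( sin θ sin δ cos φ₁ , cos δ − sin φ₁ sin φ₂ ) = atan2(0.022800, 0.229979) = 0.098818 rad = 5.662°.
λ₂ = -40.211° + 5.662° = -34.549°.

latitude 34.769°, longitude -34.549°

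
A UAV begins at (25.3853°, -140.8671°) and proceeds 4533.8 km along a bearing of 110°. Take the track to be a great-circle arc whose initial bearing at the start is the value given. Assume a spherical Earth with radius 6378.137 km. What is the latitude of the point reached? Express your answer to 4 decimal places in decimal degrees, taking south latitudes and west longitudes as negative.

latitude 7.0808°

δ = 4533.8/6378.137 = 0.710835 rad (40.7278°).
Converting: φ₁ = 0.443057 rad, θ = 1.919862 rad.
Applying the spherical law of cosines for sides, sin φ₂ = sin φ₁ cos δ + cos φ₁ sin δ cos θ = 0.123269, so φ₂ = 7.0808°.
For the longitude increment, Δλ = atan2( sin θ sin δ cos φ₁, cos δ − sin φ₁ sin φ₂ ) = atan2(0.553918, 0.704972) = 38.1578°.
Hence λ₂ = -140.8671° + 38.1578° = -102.7093°.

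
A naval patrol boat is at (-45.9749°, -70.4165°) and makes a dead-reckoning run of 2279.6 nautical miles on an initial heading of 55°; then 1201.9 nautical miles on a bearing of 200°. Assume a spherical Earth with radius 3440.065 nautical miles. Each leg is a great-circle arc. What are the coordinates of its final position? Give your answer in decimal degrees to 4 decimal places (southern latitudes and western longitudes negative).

latitude -37.3564°, longitude -46.7300°

Apply the spherical direct solution leg by leg, carrying full precision between legs.
Leg 1: from (-45.9749°, -70.4165°), δ = 2279.6/3440.065 = 0.662662 rad, θ = 55° → φ = -18.7608°, λ = -38.2599°.
Leg 2: from (-18.7608°, -38.2599°), δ = 1201.9/3440.065 = 0.349383 rad, θ = 200° → φ = -37.3564°, λ = -46.7300°.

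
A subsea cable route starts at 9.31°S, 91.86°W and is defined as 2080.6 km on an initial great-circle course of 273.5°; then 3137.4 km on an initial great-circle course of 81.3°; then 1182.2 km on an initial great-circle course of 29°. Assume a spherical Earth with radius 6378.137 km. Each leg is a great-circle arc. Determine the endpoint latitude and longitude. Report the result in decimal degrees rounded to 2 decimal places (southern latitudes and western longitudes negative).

Apply the spherical direct solution leg by leg, carrying full precision between legs.
Leg 1: from (-9.31°, -91.86°), δ = 2080.6/6378.137 = 0.326208 rad, θ = 273.5° → φ = -7.70°, λ = -110.69°.
Leg 2: from (-7.70°, -110.69°), δ = 3137.4/6378.137 = 0.491899 rad, θ = 81.3° → φ = -2.71°, λ = -82.83°.
Leg 3: from (-2.71°, -82.83°), δ = 1182.2/6378.137 = 0.185352 rad, θ = 29° → φ = 6.58°, λ = -77.67°.

latitude 6.58°, longitude -77.67°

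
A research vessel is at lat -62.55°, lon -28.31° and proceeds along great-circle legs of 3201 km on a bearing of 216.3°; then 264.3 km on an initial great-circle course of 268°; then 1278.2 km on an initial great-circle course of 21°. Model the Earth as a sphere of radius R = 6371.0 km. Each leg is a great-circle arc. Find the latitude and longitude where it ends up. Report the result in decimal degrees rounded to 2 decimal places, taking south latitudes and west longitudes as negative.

Apply the spherical direct solution leg by leg, carrying full precision between legs.
Leg 1: from (-62.55°, -28.31°), δ = 3201/6371 = 0.502433 rad, θ = 216.3° → φ = -73.07°, λ = -106.50°.
Leg 2: from (-73.07°, -106.50°), δ = 264.3/6371 = 0.041485 rad, θ = 268° → φ = -72.99°, λ = -114.65°.
Leg 3: from (-72.99°, -114.65°), δ = 1278.2/6371 = 0.200628 rad, θ = 21° → φ = -61.96°, λ = -105.91°.

latitude -61.96°, longitude -105.91°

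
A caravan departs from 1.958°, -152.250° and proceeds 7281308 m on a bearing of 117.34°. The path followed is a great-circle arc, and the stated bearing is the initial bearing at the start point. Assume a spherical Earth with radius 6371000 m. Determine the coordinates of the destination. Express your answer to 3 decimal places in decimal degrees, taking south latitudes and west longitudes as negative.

latitude -23.793°, longitude -90.210°

Central angle δ = d/R = 1.142883 rad.
With φ₁ = 1.958° = 0.034174 rad and θ = 117.34° = 2.047969 rad:
sin φ₂ = sin φ₁ cos δ + cos φ₁ sin δ cos θ = (0.034167)(0.414973) + (0.999416)(0.909834)(-0.459270) = -0.403437
φ₂ = asin(-0.403437) = -0.415270 rad = -23.793°.
Δλ = atan2( sin θ sin δ cos φ₁ , cos δ − sin φ₁ sin φ₂ ) = atan2(0.807730, 0.428757) = 1.082800 rad = 62.040°.
Hence λ₂ = -152.250° + 62.040° = -90.210°.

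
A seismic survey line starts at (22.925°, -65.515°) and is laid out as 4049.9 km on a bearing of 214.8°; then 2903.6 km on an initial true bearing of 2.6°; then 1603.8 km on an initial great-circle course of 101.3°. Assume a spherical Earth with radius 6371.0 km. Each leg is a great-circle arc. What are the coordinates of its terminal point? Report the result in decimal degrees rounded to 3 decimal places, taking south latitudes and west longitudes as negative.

latitude 14.930°, longitude -69.666°

Apply the spherical direct solution leg by leg, carrying full precision between legs.
Leg 1: from (22.925°, -65.515°), δ = 4049.9/6371 = 0.635677 rad, θ = 214.8° → φ = -7.793°, λ = -85.514°.
Leg 2: from (-7.793°, -85.514°), δ = 2903.6/6371 = 0.455753 rad, θ = 2.6° → φ = 18.293°, λ = -84.309°.
Leg 3: from (18.293°, -84.309°), δ = 1603.8/6371 = 0.251734 rad, θ = 101.3° → φ = 14.930°, λ = -69.666°.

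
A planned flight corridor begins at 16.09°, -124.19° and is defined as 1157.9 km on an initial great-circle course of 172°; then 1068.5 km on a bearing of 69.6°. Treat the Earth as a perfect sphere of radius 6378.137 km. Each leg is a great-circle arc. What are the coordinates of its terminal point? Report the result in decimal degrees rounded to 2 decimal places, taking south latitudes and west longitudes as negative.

latitude 9.05°, longitude -113.64°

Apply the spherical direct solution leg by leg, carrying full precision between legs.
Leg 1: from (16.09°, -124.19°), δ = 1157.9/6378.137 = 0.181542 rad, θ = 172° → φ = 5.79°, λ = -122.74°.
Leg 2: from (5.79°, -122.74°), δ = 1068.5/6378.137 = 0.167525 rad, θ = 69.6° → φ = 9.05°, λ = -113.64°.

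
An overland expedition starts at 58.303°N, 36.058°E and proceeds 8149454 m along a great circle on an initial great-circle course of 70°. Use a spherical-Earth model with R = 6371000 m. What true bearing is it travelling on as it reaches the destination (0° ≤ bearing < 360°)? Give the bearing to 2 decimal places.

final bearing 147.10°

The arc subtends δ = 8149454/6371000 = 1.279148 rad at the centre.
Start latitude φ₁ = 1.017579 rad; initial bearing θ = 1.221730 rad.
sin φ₂ = sin φ₁ cos δ + cos φ₁ sin δ cos θ = (0.850839)(0.287531) + (0.525427)(0.957771)(0.342020) = 0.416760
φ₂ = asin(0.416760) = 0.429879 rad = 24.630°.
For the longitude increment, Δλ = atan2( sin θ sin δ cos φ₁, cos δ − sin φ₁ sin φ₂ ) = atan2(0.472890, -0.067065) = 98.072°.
Hence λ₂ = 36.058° + 98.072° = 134.130°.
The forward bearing on arrival equals the back-azimuth from the destination plus 180°.
Back-azimuth from P₂ (24.63°, 134.13°) to P₁ (58.30°, 36.06°), with Δλ' = λ₁ − λ₂ = -98.07°: atan2( sin Δλ' cos φ₁ , cos φ₂ sin φ₁ − sin φ₂ cos φ₁ cos Δλ' ) = 327.10°.
Final bearing = (327.10° + 180°) mod 360° = 147.10°.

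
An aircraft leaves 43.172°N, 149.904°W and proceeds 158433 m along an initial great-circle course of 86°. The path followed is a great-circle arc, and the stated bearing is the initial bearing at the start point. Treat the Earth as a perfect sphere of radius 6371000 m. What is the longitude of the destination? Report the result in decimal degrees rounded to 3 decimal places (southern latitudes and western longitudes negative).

longitude -147.952°

Angular distance δ = d/R = 158433 / 6371000 = 0.024868 rad.
Converting: φ₁ = 0.753494 rad, θ = 1.500983 rad.
Applying the spherical law of cosines for sides, sin φ₂ = sin φ₁ cos δ + cos φ₁ sin δ cos θ = 0.685244, so φ₂ = 43.255°.
Then Δλ = atan2(0.018090, 0.530853) = 0.034064 rad, from sin θ sin δ cos φ₁ over cos δ − sin φ₁ sin φ₂.
Hence λ₂ = -149.904° + 1.952° = -147.952°.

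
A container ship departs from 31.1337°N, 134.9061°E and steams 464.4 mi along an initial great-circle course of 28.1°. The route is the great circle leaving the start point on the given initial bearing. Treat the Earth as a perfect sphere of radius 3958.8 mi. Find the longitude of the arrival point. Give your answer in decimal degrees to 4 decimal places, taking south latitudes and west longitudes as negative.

longitude 138.8643°

The arc subtends δ = 464.4/3958.8 = 0.117308 rad at the centre.
Converting: φ₁ = 0.543386 rad, θ = 0.490438 rad.
Applying the spherical law of cosines for sides, sin φ₂ = sin φ₁ cos δ + cos φ₁ sin δ cos θ = 0.601856, so φ₂ = 37.0029°.
Then Δλ = atan2(0.047187, 0.681945) = 0.069084 rad, from sin θ sin δ cos φ₁ over cos δ − sin φ₁ sin φ₂.
λ₂ = λ₁ + Δλ = 138.8643°.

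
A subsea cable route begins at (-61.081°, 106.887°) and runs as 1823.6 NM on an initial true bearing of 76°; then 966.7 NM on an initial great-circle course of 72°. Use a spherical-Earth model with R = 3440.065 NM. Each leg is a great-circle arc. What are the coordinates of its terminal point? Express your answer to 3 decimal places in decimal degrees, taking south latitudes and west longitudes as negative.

latitude -37.386°, longitude 169.374°

Apply the spherical direct solution leg by leg, carrying full precision between legs.
Leg 1: from (-61.081°, 106.887°), δ = 1823.6/3440.065 = 0.530106 rad, θ = 76° → φ = -44.109°, λ = 149.987°.
Leg 2: from (-44.109°, 149.987°), δ = 966.7/3440.065 = 0.281012 rad, θ = 72° → φ = -37.386°, λ = 169.374°.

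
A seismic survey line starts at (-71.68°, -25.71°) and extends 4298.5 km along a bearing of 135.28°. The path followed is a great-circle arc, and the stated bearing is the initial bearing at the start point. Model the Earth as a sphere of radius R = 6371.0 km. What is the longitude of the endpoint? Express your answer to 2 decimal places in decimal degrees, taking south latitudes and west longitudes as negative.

The arc subtends δ = 4298.5/6371 = 0.674698 rad at the centre.
Start latitude φ₁ = -1.251052 rad; initial bearing θ = 2.361081 rad.
sin φ₂ = sin φ₁ cos δ + cos φ₁ sin δ cos θ = (-0.949316)(0.780896) + (0.314324)(0.624661)(-0.710554) = -0.880831
φ₂ = asin(-0.880831) = -1.077615 rad = -61.74°.
Δλ = atan2( sin θ sin δ cos φ₁ , cos δ − sin φ₁ sin φ₂ ) = atan2(0.138157, -0.055291) = 1.951478 rad = 111.81°.
Hence λ₂ = -25.71° + 111.81° = 86.10°.

longitude 86.10°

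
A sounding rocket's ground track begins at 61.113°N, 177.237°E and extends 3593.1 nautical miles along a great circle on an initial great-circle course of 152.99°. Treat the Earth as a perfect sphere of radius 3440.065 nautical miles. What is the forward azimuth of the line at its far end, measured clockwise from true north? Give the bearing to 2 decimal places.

Angular distance δ = d/R = 3593.1 / 3440.065 = 1.044486 rad.
With φ₁ = 61.113° = 1.066623 rad and θ = 152.99° = 2.670179 rad:
Destination latitude: φ₂ = arcsin( sin φ₁ cos δ + cos φ₁ sin δ cos θ ) = arcsin(0.067696) = 3.882°.
Then Δλ = atan2(0.189700, 0.443074) = 0.404531 rad, from sin θ sin δ cos φ₁ over cos δ − sin φ₁ sin φ₂.
λ₂ = 177.237° + 23.178° = 200.415°, normalized to (−180°, 180°] → -159.585°.
The forward bearing on arrival equals the back-azimuth from the destination plus 180°.
Back-azimuth from P₂ (3.88°, -159.59°) to P₁ (61.11°, 177.24°), with Δλ' = λ₁ − λ₂ = 336.82°: atan2( sin Δλ' cos φ₁ , cos φ₂ sin φ₁ − sin φ₂ cos φ₁ cos Δλ' ) = 347.30°.
Final bearing = (347.30° + 180°) mod 360° = 167.30°.

final bearing 167.30°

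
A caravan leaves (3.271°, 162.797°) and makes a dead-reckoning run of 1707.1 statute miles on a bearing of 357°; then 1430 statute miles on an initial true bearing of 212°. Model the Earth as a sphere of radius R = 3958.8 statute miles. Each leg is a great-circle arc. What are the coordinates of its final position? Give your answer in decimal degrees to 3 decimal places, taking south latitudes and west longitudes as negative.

Apply the spherical direct solution leg by leg, carrying full precision between legs.
Leg 1: from (3.271°, 162.797°), δ = 1707.1/3958.8 = 0.431217 rad, θ = 357° → φ = 27.941°, λ = 161.378°.
Leg 2: from (27.941°, 161.378°), δ = 1430/3958.8 = 0.361221 rad, θ = 212° → φ = 9.994°, λ = 150.416°.

latitude 9.994°, longitude 150.416°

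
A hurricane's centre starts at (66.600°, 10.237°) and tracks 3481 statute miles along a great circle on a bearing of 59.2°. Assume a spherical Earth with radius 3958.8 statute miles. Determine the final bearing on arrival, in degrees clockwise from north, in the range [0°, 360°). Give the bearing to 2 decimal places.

Angular distance δ = d/R = 3481 / 3958.8 = 0.879307 rad.
Converting: φ₁ = 1.162389 rad, θ = 1.033235 rad.
Destination latitude: φ₂ = arcsin( sin φ₁ cos δ + cos φ₁ sin δ cos θ ) = arcsin(0.741884) = 47.892°.
For the longitude increment, Δλ = atan2( sin θ sin δ cos φ₁, cos δ − sin φ₁ sin φ₂ ) = atan2(0.262775, -0.043182) = 99.332°.
λ₂ = 10.237° + 99.332° = 109.569°.
The forward bearing on arrival equals the back-azimuth from the destination plus 180°.
Back-azimuth from P₂ (47.89°, 109.57°) to P₁ (66.60°, 10.24°), with Δλ' = λ₁ − λ₂ = -99.33°: atan2( sin Δλ' cos φ₁ , cos φ₂ sin φ₁ − sin φ₂ cos φ₁ cos Δλ' ) = 329.42°.
Final bearing = (329.42° + 180°) mod 360° = 149.42°.

final bearing 149.42°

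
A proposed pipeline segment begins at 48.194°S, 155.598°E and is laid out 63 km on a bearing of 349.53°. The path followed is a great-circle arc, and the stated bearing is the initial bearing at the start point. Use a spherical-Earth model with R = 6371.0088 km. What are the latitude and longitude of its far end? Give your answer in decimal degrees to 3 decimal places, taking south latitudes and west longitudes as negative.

The arc subtends δ = 63/6371.0088 = 0.009889 rad at the centre.
With φ₁ = -48.194° = -0.841144 rad and θ = 349.53° = 6.100449 rad:
sin φ₂ = sin φ₁ cos δ + cos φ₁ sin δ cos θ = (-0.745406)(0.999951) + (0.666611)(0.009888)(0.983350) = -0.738888
φ₂ = asin(-0.738888) = -0.831418 rad = -47.637°.
Δλ = atan2( sin θ sin δ cos φ₁ , cos δ − sin φ₁ sin φ₂ ) = atan2(-0.001198, 0.449180) = -0.002667 rad = -0.153°.
λ₂ = 155.598° + -0.153° = 155.445°.

latitude -47.637°, longitude 155.445°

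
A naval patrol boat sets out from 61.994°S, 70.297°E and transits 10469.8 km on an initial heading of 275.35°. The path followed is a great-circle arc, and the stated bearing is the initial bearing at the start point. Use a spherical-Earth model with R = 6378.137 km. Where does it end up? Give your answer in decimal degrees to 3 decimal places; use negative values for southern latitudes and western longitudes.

latitude 6.088°, longitude -16.882°

The arc subtends δ = 10469.8/6378.137 = 1.641514 rad at the centre.
Start latitude φ₁ = -1.081999 rad; initial bearing θ = 4.805764 rad.
Applying the spherical law of cosines for sides, sin φ₂ = sin φ₁ cos δ + cos φ₁ sin δ cos θ = 0.106057, so φ₂ = 6.088°.
Then Δλ = atan2(-0.466350, 0.022979) = -1.521562 rad, from sin θ sin δ cos φ₁ over cos δ − sin φ₁ sin φ₂.
Hence λ₂ = 70.297° + -87.179° = -16.882°.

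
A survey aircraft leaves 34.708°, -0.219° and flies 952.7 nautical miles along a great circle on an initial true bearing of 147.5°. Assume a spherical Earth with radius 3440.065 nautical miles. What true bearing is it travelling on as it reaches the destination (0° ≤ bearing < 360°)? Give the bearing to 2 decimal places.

Central angle δ = d/R = 0.276942 rad.
Start latitude φ₁ = 0.605769 rad; initial bearing θ = 2.574361 rad.
Applying the spherical law of cosines for sides, sin φ₂ = sin φ₁ cos δ + cos φ₁ sin δ cos θ = 0.358133, so φ₂ = 20.986°.
Then Δλ = atan2(0.120766, 0.757977) = 0.157999 rad, from sin θ sin δ cos φ₁ over cos δ − sin φ₁ sin φ₂.
λ₂ = λ₁ + Δλ = 8.834°.
The forward bearing on arrival equals the back-azimuth from the destination plus 180°.
Back-azimuth from P₂ (20.99°, 8.83°) to P₁ (34.71°, -0.22°), with Δλ' = λ₁ − λ₂ = -9.05°: atan2( sin Δλ' cos φ₁ , cos φ₂ sin φ₁ − sin φ₂ cos φ₁ cos Δλ' ) = 331.77°.
Final bearing = (331.77° + 180°) mod 360° = 151.77°.

final bearing 151.77°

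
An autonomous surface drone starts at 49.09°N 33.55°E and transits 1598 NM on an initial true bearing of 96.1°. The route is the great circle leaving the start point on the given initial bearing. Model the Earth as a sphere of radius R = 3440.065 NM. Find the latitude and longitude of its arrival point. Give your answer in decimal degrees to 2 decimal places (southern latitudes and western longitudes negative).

latitude 40.13°, longitude 69.18°

Angular distance δ = d/R = 1598 / 3440.065 = 0.464526 rad.
Converting: φ₁ = 0.856782 rad, θ = 1.677261 rad.
Destination latitude: φ₂ = arcsin( sin φ₁ cos δ + cos φ₁ sin δ cos θ ) = arcsin(0.644480) = 40.13°.
For the longitude increment, Δλ = atan2( sin θ sin δ cos φ₁, cos δ − sin φ₁ sin φ₂ ) = atan2(0.291721, 0.406975) = 35.63°.
λ₂ = 33.55° + 35.63° = 69.18°.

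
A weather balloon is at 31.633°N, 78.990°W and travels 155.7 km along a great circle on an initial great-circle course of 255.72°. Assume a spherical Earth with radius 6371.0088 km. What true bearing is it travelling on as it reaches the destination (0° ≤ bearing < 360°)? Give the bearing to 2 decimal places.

final bearing 254.89°

Angular distance δ = d/R = 155.7 / 6371.0088 = 0.024439 rad.
Converting: φ₁ = 0.552100 rad, θ = 4.463156 rad.
sin φ₂ = sin φ₁ cos δ + cos φ₁ sin δ cos θ = (0.524476)(0.999701) + (0.851425)(0.024436)(-0.246661) = 0.519188
φ₂ = asin(0.519188) = 0.545900 rad = 31.278°.
Δλ = atan2( sin θ sin δ cos φ₁ , cos δ − sin φ₁ sin φ₂ ) = atan2(-0.020163, 0.727400) = -0.027712 rad = -1.588°.
Hence λ₂ = -78.990° + -1.588° = -80.578°.
The forward bearing on arrival equals the back-azimuth from the destination plus 180°.
Back-azimuth from P₂ (31.28°, -80.58°) to P₁ (31.63°, -78.99°), with Δλ' = λ₁ − λ₂ = 1.59°: atan2( sin Δλ' cos φ₁ , cos φ₂ sin φ₁ − sin φ₂ cos φ₁ cos Δλ' ) = 74.89°.
Final bearing = (74.89° + 180°) mod 360° = 254.89°.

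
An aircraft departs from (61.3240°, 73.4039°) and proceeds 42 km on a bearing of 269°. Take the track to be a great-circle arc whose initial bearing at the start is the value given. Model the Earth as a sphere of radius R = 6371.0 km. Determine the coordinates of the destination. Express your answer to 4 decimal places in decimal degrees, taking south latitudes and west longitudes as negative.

latitude 61.3151°, longitude 72.6171°

Angular distance δ = d/R = 42 / 6371 = 0.006592 rad.
Converting: φ₁ = 1.070306 rad, θ = 4.694936 rad.
Applying the spherical law of cosines for sides, sin φ₂ = sin φ₁ cos δ + cos φ₁ sin δ cos θ = 0.877273, so φ₂ = 61.3151°.
Then Δλ = atan2(-0.003163, 0.230305) = -0.013733 rad, from sin θ sin δ cos φ₁ over cos δ − sin φ₁ sin φ₂.
Hence λ₂ = 73.4039° + -0.7868° = 72.6171°.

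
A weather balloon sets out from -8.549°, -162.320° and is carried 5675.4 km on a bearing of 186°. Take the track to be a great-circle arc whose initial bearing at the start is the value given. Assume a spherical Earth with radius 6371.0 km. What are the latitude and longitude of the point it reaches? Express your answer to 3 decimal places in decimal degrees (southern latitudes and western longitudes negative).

The arc subtends δ = 5675.4/6371 = 0.890818 rad at the centre.
Start latitude φ₁ = -0.149208 rad; initial bearing θ = 3.246312 rad.
sin φ₂ = sin φ₁ cos δ + cos φ₁ sin δ cos θ = (-0.148655)(0.628776) + (0.988889)(0.777586)(-0.994522) = -0.858205
φ₂ = asin(-0.858205) = -1.031762 rad = -59.116°.
Then Δλ = atan2(-0.080377, 0.501200) = -0.159015 rad, from sin θ sin δ cos φ₁ over cos δ − sin φ₁ sin φ₂.
λ₂ = λ₁ + Δλ = -171.431°.

latitude -59.116°, longitude -171.431°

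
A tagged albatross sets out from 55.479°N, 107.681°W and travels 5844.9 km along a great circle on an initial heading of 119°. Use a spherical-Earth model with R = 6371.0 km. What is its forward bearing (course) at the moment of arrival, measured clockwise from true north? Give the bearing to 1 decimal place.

Central angle δ = d/R = 0.917423 rad.
Start latitude φ₁ = 0.968291 rad; initial bearing θ = 2.076942 rad.
sin φ₂ = sin φ₁ cos δ + cos φ₁ sin δ cos θ = (0.823919)(0.607869) + (0.566708)(0.794038)(-0.484810) = 0.282676
φ₂ = asin(0.282676) = 0.286583 rad = 16.420°.
Δλ = atan2( sin θ sin δ cos φ₁ , cos δ − sin φ₁ sin φ₂ ) = atan2(0.393568, 0.374967) = 0.809597 rad = 46.386°.
Hence λ₂ = -107.681° + 46.386° = -61.295°.
The forward bearing on arrival equals the back-azimuth from the destination plus 180°.
Back-azimuth from P₂ (16.4°, -61.3°) to P₁ (55.5°, -107.7°), with Δλ' = λ₁ − λ₂ = -46.4°: atan2( sin Δλ' cos φ₁ , cos φ₂ sin φ₁ − sin φ₂ cos φ₁ cos Δλ' ) = 328.9°.
Final bearing = (328.9° + 180°) mod 360° = 148.9°.

final bearing 148.9°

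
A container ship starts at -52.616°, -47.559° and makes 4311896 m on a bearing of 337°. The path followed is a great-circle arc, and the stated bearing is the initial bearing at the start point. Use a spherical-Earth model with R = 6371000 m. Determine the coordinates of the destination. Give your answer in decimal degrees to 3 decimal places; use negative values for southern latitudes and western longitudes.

latitude -15.629°, longitude -62.280°

δ = 4311896/6371000 = 0.676801 rad (38.7778°).
Converting: φ₁ = -0.918322 rad, θ = 5.881760 rad.
Applying the spherical law of cosines for sides, sin φ₂ = sin φ₁ cos δ + cos φ₁ sin δ cos θ = -0.269410, so φ₂ = -15.629°.
Then Δλ = atan2(-0.148580, 0.565512) = -0.256929 rad, from sin θ sin δ cos φ₁ over cos δ − sin φ₁ sin φ₂.
λ₂ = -47.559° + -14.721° = -62.280°.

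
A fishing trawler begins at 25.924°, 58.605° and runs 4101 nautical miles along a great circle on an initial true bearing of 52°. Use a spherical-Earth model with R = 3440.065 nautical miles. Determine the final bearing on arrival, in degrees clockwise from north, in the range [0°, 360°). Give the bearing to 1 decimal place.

final bearing 105.9°

δ = 4101/3440.065 = 1.192129 rad (68.3039°).
With φ₁ = 25.924° = 0.452459 rad and θ = 52° = 0.907571 rad:
Applying the spherical law of cosines for sides, sin φ₂ = sin φ₁ cos δ + cos φ₁ sin δ cos θ = 0.676102, so φ₂ = 42.540°.
Δλ = atan2( sin θ sin δ cos φ₁ , cos δ − sin φ₁ sin φ₂ ) = atan2(0.658510, 0.074106) = 1.458732 rad = 83.579°.
λ₂ = λ₁ + Δλ = 142.184°.
The forward bearing on arrival equals the back-azimuth from the destination plus 180°.
Back-azimuth from P₂ (42.5°, 142.2°) to P₁ (25.9°, 58.6°), with Δλ' = λ₁ − λ₂ = -83.6°: atan2( sin Δλ' cos φ₁ , cos φ₂ sin φ₁ − sin φ₂ cos φ₁ cos Δλ' ) = 285.9°.
Final bearing = (285.9° + 180°) mod 360° = 105.9°.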